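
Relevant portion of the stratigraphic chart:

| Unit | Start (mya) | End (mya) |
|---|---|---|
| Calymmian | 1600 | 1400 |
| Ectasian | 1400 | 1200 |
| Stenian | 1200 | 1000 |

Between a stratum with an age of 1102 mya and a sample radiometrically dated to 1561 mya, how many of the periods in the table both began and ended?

1

The older date is 1561 Ma and the younger is 1102 Ma.
Periods with start < 1561 and end > 1102 Ma: Ectasian (1400–1200).
That is 1 complete period.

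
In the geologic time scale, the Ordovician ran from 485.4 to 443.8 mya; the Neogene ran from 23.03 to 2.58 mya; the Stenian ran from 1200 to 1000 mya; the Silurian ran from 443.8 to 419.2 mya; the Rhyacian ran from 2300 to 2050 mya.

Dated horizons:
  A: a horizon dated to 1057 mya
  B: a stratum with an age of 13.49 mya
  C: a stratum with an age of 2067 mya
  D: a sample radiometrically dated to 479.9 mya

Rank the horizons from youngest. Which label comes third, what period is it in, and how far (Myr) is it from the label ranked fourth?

A, in the Stenian; 1010 million years to C

Sorted youngest-first by Ma: B (13.49), D (479.9), A (1057), C (2067).
The third youngest is A at 1057 Ma, which lies in 1200–1000 Ma: the Stenian.
The fourth youngest is C at 2067 Ma; separation = |1057 − 2067| = 1010 Myr.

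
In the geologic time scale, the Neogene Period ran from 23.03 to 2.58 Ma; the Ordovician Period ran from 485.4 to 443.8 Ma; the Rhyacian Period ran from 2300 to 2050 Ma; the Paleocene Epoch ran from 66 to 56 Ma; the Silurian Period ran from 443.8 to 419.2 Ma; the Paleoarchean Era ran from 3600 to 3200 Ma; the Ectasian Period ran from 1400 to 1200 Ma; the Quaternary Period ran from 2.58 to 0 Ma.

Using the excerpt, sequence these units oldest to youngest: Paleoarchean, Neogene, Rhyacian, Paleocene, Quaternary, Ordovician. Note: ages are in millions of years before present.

The oldest of these is Paleoarchean (starts 3600 Ma) and the youngest is Quaternary (ends 0 Ma).
In between, by decreasing start age: Rhyacian (2300), Ordovician (485.4), Paleocene (66), Neogene (23.03).

Paleoarchean, Rhyacian, Ordovician, Paleocene, Neogene, Quaternary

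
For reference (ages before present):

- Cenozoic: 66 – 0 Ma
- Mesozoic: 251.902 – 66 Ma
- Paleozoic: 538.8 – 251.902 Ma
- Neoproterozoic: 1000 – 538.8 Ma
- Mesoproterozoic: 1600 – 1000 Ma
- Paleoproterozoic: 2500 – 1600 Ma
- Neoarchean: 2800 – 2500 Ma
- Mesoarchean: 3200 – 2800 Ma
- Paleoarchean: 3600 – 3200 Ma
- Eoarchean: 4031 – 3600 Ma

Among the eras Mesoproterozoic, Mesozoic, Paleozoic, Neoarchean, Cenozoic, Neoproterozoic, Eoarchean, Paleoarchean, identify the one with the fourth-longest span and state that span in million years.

Start − end for each: Mesoproterozoic 1600 − 1000 = 600; Mesozoic 251.902 − 66 = 185.902; Paleozoic 538.8 − 251.902 = 286.898; Neoarchean 2800 − 2500 = 300; Cenozoic 66 − 0 = 66; Neoproterozoic 1000 − 538.8 = 461.2; Eoarchean 4031 − 3600 = 431; Paleoarchean 3600 − 3200 = 400.
Ranking these from longest: Mesoproterozoic > Neoproterozoic > Eoarchean > Paleoarchean > Neoarchean > Paleozoic > Mesozoic > Cenozoic.
Position 4 in that ranking is Paleoarchean, which lasted 400 Myr.

Paleoarchean, 400 million years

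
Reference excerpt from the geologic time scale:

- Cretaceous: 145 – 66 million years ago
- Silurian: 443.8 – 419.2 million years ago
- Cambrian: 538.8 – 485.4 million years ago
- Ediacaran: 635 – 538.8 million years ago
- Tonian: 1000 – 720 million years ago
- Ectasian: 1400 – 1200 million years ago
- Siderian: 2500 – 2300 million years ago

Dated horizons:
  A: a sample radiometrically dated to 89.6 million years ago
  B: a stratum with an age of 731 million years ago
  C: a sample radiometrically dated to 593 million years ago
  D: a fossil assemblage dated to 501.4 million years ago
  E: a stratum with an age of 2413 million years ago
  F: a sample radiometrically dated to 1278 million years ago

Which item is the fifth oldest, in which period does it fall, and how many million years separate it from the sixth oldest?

D, in the Cambrian; 411.8 million years to A

Sorted oldest-first by Ma: E (2413), F (1278), B (731), C (593), D (501.4), A (89.6).
The fifth oldest is D at 501.4 Ma, which lies in 538.8–485.4 Ma: the Cambrian.
The sixth oldest is A at 89.6 Ma; separation = |501.4 − 89.6| = 411.8 Myr.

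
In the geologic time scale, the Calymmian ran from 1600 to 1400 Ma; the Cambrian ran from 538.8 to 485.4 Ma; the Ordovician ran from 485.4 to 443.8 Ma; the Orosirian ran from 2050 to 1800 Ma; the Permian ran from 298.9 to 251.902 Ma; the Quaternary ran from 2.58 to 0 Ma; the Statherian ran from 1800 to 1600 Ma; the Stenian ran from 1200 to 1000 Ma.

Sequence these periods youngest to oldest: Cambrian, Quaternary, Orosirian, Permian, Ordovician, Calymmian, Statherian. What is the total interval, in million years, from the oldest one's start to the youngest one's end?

Start ages (Ma): Orosirian 2050, Statherian 1800, Calymmian 1600, Cambrian 538.8, Ordovician 485.4, Permian 298.9, Quaternary 2.58.
Ordered youngest to oldest: Quaternary, Permian, Ordovician, Cambrian, Calymmian, Statherian, Orosirian.
Span = 2050 − 0 = 2050 Myr.

Quaternary, Permian, Ordovician, Cambrian, Calymmian, Statherian, Orosirian; total span 2050 Myr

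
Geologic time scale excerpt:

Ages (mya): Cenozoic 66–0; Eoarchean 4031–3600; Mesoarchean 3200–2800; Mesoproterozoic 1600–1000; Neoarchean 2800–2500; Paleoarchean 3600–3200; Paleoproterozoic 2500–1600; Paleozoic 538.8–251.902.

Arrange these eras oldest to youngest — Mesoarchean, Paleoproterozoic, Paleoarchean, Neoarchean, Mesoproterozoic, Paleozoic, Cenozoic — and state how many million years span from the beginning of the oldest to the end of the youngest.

Paleoarchean, Mesoarchean, Neoarchean, Paleoproterozoic, Mesoproterozoic, Paleozoic, Cenozoic; total span 3600 Myr

From the excerpt: Mesoarchean 3200–2800; Paleoproterozoic 2500–1600; Paleoarchean 3600–3200; Neoarchean 2800–2500; Mesoproterozoic 1600–1000; Paleozoic 538.8–251.902; Cenozoic 66–0 (Ma).
Larger Ma is earlier, so the oldest is Paleoarchean and the youngest is Cenozoic; oldest to youngest: Paleoarchean, Mesoarchean, Neoarchean, Paleoproterozoic, Mesoproterozoic, Paleozoic, Cenozoic.
Oldest start 3600 minus youngest end 0 gives 3600 Myr overall.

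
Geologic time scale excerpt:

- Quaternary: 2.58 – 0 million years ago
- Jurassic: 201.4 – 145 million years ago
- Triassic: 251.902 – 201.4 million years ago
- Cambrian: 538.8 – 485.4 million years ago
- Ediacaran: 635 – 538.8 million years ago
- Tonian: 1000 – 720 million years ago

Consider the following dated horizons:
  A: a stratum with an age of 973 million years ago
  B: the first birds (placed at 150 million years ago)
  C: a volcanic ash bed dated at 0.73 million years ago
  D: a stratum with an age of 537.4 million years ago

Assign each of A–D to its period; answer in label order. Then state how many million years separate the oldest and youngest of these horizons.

A — Tonian; B — Jurassic; C — Quaternary; D — Cambrian; span 972.27 million years

A: 973 Ma lies in 1000–720 Ma, so Tonian.
B: 150 Ma lies in 201.4–145 Ma, so Jurassic.
C: 0.73 Ma lies in 2.58–0 Ma, so Quaternary.
D: 537.4 Ma lies in 538.8–485.4 Ma, so Cambrian.
Oldest = 973 Ma, youngest = 0.73 Ma → span 972.27 Myr.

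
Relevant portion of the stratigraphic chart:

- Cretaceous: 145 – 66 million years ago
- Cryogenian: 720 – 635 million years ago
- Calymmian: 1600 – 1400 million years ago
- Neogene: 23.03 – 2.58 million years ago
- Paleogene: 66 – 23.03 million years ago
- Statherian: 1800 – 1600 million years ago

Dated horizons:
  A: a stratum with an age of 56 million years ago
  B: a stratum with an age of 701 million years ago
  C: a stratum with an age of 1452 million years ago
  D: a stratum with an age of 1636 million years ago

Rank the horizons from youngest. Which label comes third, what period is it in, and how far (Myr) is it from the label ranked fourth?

C, in the Calymmian; 184 million years to D

Sorted youngest-first by Ma: A (56), B (701), C (1452), D (1636).
The third youngest is C at 1452 Ma, which lies in 1600–1400 Ma: the Calymmian.
The fourth youngest is D at 1636 Ma; separation = |1452 − 1636| = 184 Myr.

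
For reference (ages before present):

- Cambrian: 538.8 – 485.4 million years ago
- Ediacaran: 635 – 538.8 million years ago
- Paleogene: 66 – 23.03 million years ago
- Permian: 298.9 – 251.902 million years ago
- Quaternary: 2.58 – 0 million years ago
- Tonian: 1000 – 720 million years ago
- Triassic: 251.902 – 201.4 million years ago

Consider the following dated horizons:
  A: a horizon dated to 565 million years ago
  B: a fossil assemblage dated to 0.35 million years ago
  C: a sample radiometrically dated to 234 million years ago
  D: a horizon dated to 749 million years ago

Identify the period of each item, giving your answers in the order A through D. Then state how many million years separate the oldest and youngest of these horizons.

Match each age against the start–end ranges in the excerpt: A = 565 Ma → Ediacaran (635–538.8); B = 0.35 Ma → Quaternary (2.58–0); C = 234 Ma → Triassic (251.902–201.4); D = 749 Ma → Tonian (1000–720).
The largest age is 749 Ma and the smallest is 0.35 Ma; their difference is 748.65 Myr.

A — Ediacaran; B — Quaternary; C — Triassic; D — Tonian; span 748.65 million years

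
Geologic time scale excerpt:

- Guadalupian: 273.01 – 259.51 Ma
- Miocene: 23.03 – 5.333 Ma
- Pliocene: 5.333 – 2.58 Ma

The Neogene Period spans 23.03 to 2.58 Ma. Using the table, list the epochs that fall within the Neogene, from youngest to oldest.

Epochs with both bounds inside 23.03–2.58 Ma: Pliocene (5.333–2.58), Miocene (23.03–5.333).

Pliocene, Miocene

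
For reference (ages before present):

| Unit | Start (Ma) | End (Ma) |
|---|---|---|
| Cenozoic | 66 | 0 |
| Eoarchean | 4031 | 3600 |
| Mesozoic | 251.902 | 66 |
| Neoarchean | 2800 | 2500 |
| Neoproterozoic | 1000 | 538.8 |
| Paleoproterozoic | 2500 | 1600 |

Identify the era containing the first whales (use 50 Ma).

50 Ma lies between 66 and 0 Ma, so it falls in the Cenozoic.

Cenozoic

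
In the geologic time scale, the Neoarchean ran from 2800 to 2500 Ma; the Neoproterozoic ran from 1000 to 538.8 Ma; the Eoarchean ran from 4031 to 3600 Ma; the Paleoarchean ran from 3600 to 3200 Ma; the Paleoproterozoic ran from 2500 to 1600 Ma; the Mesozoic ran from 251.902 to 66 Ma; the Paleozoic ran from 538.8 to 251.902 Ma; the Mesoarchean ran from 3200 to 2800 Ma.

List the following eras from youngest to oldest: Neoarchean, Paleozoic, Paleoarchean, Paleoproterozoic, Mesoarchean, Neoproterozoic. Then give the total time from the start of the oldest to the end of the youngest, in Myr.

Start ages (Ma): Paleoarchean 3600, Mesoarchean 3200, Neoarchean 2800, Paleoproterozoic 2500, Neoproterozoic 1000, Paleozoic 538.8.
Ordered youngest to oldest: Paleozoic, Neoproterozoic, Paleoproterozoic, Neoarchean, Mesoarchean, Paleoarchean.
Span = 3600 − 251.902 = 3348.098 Myr.

Paleozoic → Neoproterozoic → Paleoproterozoic → Neoarchean → Mesoarchean → Paleoarchean; total span 3348.098 Myr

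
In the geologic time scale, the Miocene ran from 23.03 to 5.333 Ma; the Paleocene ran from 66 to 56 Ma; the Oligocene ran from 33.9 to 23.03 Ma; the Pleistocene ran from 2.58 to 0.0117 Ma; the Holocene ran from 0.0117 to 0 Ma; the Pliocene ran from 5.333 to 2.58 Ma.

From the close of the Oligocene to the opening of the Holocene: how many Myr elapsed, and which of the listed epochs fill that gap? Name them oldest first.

The Oligocene closes at 23.03 Ma and the Holocene opens at 0.0117 Ma, so the interval is 23.03 − 0.0117 = 23.0183 Myr.
An epoch fits inside if it starts at or after 23.03 Ma and ends at or before 0.0117 Ma; oldest first that gives Miocene, Pliocene, Pleistocene.

23.0183 million years; Miocene, Pliocene, Pleistocene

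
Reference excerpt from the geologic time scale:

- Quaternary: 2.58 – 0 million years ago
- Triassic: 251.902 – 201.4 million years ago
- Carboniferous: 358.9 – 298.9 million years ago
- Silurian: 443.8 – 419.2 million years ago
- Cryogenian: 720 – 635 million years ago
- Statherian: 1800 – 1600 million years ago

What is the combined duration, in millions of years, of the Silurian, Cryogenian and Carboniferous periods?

Duration is start − end for each: (443.8 − 419.2) + (720 − 635) + (358.9 − 298.9).
That is 24.6 + 85 + 60, which totals 169.6 million years.

169.6 million years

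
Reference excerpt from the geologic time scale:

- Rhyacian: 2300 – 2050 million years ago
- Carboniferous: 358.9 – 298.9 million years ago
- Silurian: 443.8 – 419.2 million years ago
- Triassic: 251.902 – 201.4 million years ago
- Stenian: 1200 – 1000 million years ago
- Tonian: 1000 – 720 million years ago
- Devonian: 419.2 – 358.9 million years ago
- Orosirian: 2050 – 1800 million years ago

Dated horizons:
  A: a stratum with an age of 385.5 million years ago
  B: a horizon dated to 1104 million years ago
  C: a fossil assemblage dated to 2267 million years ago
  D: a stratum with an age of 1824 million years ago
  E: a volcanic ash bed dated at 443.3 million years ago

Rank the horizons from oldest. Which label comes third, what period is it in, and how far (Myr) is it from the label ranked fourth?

B, in the Stenian; 660.7 million years to E

Sorted oldest-first by Ma: C (2267), D (1824), B (1104), E (443.3), A (385.5).
The third oldest is B at 1104 Ma, which lies in 1200–1000 Ma: the Stenian.
The fourth oldest is E at 443.3 Ma; separation = |1104 − 443.3| = 660.7 Myr.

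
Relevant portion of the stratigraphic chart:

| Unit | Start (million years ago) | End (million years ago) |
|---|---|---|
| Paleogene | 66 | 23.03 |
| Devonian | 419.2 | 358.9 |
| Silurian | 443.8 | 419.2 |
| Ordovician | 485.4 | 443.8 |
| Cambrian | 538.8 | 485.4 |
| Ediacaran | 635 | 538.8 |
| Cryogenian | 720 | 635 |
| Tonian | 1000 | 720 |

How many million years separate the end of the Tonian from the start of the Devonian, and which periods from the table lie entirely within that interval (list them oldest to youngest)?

End of Tonian = 720 Ma; start of Devonian = 419.2 Ma.
Gap = 720 − 419.2 = 300.8 Myr.
Periods wholly inside 720–419.2 Ma: Cryogenian (720–635), Ediacaran (635–538.8), Cambrian (538.8–485.4), Ordovician (485.4–443.8), Silurian (443.8–419.2).

300.8 million years; Cryogenian, Ediacaran, Cambrian, Ordovician, Silurian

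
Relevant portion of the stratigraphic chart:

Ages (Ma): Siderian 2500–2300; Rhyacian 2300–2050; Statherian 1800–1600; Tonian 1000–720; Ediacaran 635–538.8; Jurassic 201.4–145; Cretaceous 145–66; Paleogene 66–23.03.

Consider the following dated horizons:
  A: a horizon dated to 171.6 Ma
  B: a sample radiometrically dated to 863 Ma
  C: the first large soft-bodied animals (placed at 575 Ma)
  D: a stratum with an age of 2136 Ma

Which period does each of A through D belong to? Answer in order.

A: 171.6 Ma lies in 201.4–145 Ma, so Jurassic.
B: 863 Ma lies in 1000–720 Ma, so Tonian.
C: 575 Ma lies in 635–538.8 Ma, so Ediacaran.
D: 2136 Ma lies in 2300–2050 Ma, so Rhyacian.

A — Jurassic; B — Tonian; C — Ediacaran; D — Rhyacian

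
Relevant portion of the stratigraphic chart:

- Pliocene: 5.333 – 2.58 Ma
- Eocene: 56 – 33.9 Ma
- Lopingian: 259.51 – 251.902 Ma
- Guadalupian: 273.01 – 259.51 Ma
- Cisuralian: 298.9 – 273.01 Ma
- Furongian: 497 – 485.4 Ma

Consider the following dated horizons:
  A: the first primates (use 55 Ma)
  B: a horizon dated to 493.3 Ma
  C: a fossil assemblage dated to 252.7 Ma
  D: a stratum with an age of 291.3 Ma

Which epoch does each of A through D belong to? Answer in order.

Match each age against the start–end ranges in the excerpt: A = 55 Ma → Eocene (56–33.9); B = 493.3 Ma → Furongian (497–485.4); C = 252.7 Ma → Lopingian (259.51–251.902); D = 291.3 Ma → Cisuralian (298.9–273.01).

A — Eocene; B — Furongian; C — Lopingian; D — Cisuralian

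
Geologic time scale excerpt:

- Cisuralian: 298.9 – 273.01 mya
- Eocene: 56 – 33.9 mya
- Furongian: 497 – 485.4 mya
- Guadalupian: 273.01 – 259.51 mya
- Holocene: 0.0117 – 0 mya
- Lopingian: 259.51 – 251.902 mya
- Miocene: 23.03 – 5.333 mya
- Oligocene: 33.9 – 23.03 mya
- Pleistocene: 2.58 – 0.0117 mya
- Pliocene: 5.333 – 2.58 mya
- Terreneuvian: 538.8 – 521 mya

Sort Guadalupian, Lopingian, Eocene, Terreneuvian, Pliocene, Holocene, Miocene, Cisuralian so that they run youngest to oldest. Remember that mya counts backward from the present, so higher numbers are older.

Holocene, Pliocene, Miocene, Eocene, Lopingian, Guadalupian, Cisuralian, Terreneuvian

Read off each span (Ma): Guadalupian 273.01–259.51; Lopingian 259.51–251.902; Eocene 56–33.9; Terreneuvian 538.8–521; Pliocene 5.333–2.58; Holocene 0.0117–0; Miocene 23.03–5.333; Cisuralian 298.9–273.01.
Larger Ma is older, so oldest→youngest is Terreneuvian, Cisuralian, Guadalupian, Lopingian, Eocene, Miocene, Pliocene, Holocene; reverse it for youngest→oldest.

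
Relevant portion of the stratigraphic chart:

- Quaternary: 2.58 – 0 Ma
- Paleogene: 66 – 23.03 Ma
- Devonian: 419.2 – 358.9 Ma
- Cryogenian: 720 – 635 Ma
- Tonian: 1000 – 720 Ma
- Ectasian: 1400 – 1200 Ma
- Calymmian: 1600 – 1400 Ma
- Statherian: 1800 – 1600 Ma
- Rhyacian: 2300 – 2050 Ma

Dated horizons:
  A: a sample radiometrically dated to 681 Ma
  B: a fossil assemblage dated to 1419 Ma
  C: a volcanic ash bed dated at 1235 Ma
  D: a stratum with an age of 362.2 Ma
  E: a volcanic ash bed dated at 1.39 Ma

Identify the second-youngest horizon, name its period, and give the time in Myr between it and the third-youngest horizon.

Sorted youngest-first by Ma: E (1.39), D (362.2), A (681), C (1235), B (1419).
The second youngest is D at 362.2 Ma, which lies in 419.2–358.9 Ma: the Devonian.
The third youngest is A at 681 Ma; separation = |362.2 − 681| = 318.8 Myr.

D, in the Devonian; 318.8 million years to A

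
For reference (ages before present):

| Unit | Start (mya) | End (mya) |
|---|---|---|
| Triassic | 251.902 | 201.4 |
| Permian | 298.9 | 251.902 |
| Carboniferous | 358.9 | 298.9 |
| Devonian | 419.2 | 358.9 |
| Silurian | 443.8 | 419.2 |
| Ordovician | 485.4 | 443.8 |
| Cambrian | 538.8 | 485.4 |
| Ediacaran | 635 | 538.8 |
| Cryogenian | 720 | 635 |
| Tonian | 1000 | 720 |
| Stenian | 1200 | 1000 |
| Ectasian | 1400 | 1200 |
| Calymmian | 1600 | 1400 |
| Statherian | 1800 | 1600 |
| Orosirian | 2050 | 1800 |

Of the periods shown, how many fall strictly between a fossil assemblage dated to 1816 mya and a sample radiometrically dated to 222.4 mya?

The older date is 1816 Ma and the younger is 222.4 Ma.
Periods with start < 1816 and end > 222.4 Ma: Statherian (1800–1600), Calymmian (1600–1400), Ectasian (1400–1200), Stenian (1200–1000), Tonian (1000–720), Cryogenian (720–635), Ediacaran (635–538.8), Cambrian (538.8–485.4), Ordovician (485.4–443.8), Silurian (443.8–419.2), Devonian (419.2–358.9), Carboniferous (358.9–298.9), Permian (298.9–251.902).
That is 13 complete periods.

13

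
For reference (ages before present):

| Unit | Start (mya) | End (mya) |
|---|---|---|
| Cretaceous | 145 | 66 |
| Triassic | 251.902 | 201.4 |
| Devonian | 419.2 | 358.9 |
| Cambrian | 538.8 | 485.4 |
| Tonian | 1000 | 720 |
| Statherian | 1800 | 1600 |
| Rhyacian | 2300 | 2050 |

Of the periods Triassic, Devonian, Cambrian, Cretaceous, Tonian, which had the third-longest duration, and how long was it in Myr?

Durations: Triassic 50.502; Devonian 60.3; Cambrian 53.4; Cretaceous 79; Tonian 280 Myr.
Sorted longest-first: Tonian (280), Cretaceous (79), Devonian (60.3), Cambrian (53.4), Triassic (50.502).
The third longest is Devonian at 60.3 Myr.

Devonian, 60.3 million years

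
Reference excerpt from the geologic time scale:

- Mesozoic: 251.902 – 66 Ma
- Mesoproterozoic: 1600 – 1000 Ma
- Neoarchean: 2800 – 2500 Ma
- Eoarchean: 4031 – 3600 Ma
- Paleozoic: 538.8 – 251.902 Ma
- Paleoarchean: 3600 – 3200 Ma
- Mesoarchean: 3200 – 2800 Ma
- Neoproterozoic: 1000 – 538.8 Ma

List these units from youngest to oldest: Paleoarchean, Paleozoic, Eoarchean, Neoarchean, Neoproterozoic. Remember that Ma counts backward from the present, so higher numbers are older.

Sorting by start age (ascending Ma, since larger Ma = older): Paleozoic start 538.8, Neoproterozoic start 1000, Neoarchean start 2800, Paleoarchean start 3600, Eoarchean start 4031.

Paleozoic, then Neoproterozoic, then Neoarchean, then Paleoarchean, then Eoarchean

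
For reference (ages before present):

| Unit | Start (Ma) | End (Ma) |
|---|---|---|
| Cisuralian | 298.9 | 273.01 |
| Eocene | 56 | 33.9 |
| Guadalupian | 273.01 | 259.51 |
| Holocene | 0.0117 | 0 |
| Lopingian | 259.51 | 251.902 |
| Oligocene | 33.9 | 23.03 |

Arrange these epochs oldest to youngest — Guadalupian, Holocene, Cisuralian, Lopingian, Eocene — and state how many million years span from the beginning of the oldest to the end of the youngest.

Cisuralian, Guadalupian, Lopingian, Eocene, Holocene; total span 298.9 Myr

From the excerpt: Guadalupian 273.01–259.51; Holocene 0.0117–0; Cisuralian 298.9–273.01; Lopingian 259.51–251.902; Eocene 56–33.9 (Ma).
Larger Ma is earlier, so the oldest is Cisuralian and the youngest is Holocene; oldest to youngest: Cisuralian, Guadalupian, Lopingian, Eocene, Holocene.
Oldest start 298.9 minus youngest end 0 gives 298.9 Myr overall.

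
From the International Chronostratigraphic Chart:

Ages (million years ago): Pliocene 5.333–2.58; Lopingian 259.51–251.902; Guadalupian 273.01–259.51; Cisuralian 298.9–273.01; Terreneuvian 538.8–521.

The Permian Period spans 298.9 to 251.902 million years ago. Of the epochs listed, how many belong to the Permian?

Epochs inside 298.9–251.902 Ma: Cisuralian, Guadalupian, Lopingian — 3 in total.

3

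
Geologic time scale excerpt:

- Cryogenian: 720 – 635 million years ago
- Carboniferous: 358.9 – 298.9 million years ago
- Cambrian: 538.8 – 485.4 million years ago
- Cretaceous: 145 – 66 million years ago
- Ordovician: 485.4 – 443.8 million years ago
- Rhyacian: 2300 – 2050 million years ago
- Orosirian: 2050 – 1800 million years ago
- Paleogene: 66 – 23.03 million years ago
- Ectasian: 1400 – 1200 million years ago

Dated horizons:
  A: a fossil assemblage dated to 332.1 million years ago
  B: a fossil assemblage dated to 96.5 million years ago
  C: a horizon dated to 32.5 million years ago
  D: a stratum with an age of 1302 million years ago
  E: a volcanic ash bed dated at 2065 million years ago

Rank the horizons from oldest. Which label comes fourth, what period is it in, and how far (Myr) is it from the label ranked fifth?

B, in the Cretaceous; 64 million years to C

Sorted oldest-first by Ma: E (2065), D (1302), A (332.1), B (96.5), C (32.5).
The fourth oldest is B at 96.5 Ma, which lies in 145–66 Ma: the Cretaceous.
The fifth oldest is C at 32.5 Ma; separation = |96.5 − 32.5| = 64 Myr.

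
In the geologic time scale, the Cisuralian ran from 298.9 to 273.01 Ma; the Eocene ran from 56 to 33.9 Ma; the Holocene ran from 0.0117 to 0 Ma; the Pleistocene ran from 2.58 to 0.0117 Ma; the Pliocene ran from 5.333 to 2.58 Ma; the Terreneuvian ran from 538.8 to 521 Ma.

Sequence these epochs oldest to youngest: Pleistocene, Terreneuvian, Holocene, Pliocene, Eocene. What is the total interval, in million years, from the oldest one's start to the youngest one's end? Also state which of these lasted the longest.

From the excerpt: Pleistocene 2.58–0.0117; Terreneuvian 538.8–521; Holocene 0.0117–0; Pliocene 5.333–2.58; Eocene 56–33.9 (Ma).
Larger Ma is earlier, so the oldest is Terreneuvian and the youngest is Holocene; oldest to youngest: Terreneuvian, Eocene, Pliocene, Pleistocene, Holocene.
Oldest start 538.8 minus youngest end 0 gives 538.8 Myr overall.
Individual lengths (start − end): Pliocene 2.753; Pleistocene 2.5683; Eocene 22.1; Holocene 0.0117; Terreneuvian 17.8. The largest is Eocene at 22.1 Myr.

Terreneuvian → Eocene → Pliocene → Pleistocene → Holocene; total span 538.8 Myr; longest is Eocene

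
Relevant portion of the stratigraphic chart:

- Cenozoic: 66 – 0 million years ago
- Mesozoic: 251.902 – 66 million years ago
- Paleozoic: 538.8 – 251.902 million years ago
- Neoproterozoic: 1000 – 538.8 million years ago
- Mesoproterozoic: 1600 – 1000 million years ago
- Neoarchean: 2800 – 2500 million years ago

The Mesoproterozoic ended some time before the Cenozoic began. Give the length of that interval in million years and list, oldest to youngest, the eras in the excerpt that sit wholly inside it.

End of Mesoproterozoic = 1000 Ma; start of Cenozoic = 66 Ma.
Gap = 1000 − 66 = 934 Myr.
Eras wholly inside 1000–66 Ma: Neoproterozoic (1000–538.8), Paleozoic (538.8–251.902), Mesozoic (251.902–66).

934 million years; Neoproterozoic, Paleozoic, Mesozoic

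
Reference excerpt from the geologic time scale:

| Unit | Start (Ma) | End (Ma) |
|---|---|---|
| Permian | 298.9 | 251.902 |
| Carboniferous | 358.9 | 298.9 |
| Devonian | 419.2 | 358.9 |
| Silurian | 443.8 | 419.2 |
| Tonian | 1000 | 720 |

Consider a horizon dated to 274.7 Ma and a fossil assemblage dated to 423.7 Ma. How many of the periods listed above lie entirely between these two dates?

2

423.7 Ma sits inside the Silurian (443.8–419.2) and 274.7 Ma inside the Permian (298.9–251.902); neither of those is wholly between the two dates.
The listed periods lying completely between them are Devonian, Carboniferous — 2 in all.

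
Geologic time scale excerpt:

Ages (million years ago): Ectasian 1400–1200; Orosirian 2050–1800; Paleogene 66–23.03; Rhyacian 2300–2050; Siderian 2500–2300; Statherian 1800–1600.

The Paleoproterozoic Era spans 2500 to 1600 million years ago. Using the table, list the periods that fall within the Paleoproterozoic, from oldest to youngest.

Periods with both bounds inside 2500–1600 Ma: Siderian (2500–2300), Rhyacian (2300–2050), Orosirian (2050–1800), Statherian (1800–1600).

Siderian, Rhyacian, Orosirian, Statherian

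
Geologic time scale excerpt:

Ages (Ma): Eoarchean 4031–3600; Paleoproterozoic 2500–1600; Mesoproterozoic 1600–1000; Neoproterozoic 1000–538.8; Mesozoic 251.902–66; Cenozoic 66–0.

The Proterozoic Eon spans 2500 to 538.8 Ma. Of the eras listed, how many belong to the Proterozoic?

Eras inside 2500–538.8 Ma: Paleoproterozoic, Mesoproterozoic, Neoproterozoic — 3 in total.

3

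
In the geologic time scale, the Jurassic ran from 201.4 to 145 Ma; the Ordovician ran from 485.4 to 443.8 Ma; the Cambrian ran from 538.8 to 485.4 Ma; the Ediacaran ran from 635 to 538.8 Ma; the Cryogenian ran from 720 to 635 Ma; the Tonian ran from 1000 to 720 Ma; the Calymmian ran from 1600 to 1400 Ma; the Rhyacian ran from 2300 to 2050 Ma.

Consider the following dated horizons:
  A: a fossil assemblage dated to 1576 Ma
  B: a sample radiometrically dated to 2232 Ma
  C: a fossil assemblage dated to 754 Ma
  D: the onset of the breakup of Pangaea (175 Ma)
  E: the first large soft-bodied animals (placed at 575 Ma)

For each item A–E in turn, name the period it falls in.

A: 1576 Ma lies in 1600–1400 Ma, so Calymmian.
B: 2232 Ma lies in 2300–2050 Ma, so Rhyacian.
C: 754 Ma lies in 1000–720 Ma, so Tonian.
D: 175 Ma lies in 201.4–145 Ma, so Jurassic.
E: 575 Ma lies in 635–538.8 Ma, so Ediacaran.

A — Calymmian; B — Rhyacian; C — Tonian; D — Jurassic; E — Ediacaran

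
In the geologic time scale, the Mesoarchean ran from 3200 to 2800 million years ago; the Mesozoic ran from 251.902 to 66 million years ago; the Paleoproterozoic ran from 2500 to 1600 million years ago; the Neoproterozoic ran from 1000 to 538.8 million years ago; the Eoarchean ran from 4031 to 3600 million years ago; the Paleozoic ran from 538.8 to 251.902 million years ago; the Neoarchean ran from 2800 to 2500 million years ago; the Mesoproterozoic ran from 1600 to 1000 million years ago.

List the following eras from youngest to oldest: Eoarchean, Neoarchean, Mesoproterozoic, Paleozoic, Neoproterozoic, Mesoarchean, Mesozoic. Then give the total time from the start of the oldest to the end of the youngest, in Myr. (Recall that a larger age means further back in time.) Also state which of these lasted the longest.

From the excerpt: Eoarchean 4031–3600; Neoarchean 2800–2500; Mesoproterozoic 1600–1000; Paleozoic 538.8–251.902; Neoproterozoic 1000–538.8; Mesoarchean 3200–2800; Mesozoic 251.902–66 (Ma).
Larger Ma is earlier, so the oldest is Eoarchean and the youngest is Mesozoic; youngest to oldest: Mesozoic, Paleozoic, Neoproterozoic, Mesoproterozoic, Neoarchean, Mesoarchean, Eoarchean.
Oldest start 4031 minus youngest end 66 gives 3965 Myr overall.
Individual lengths (start − end): Eoarchean 431; Mesoproterozoic 600; Neoarchean 300; Neoproterozoic 461.2; Mesoarchean 400; Paleozoic 286.898; Mesozoic 185.902. The largest is Mesoproterozoic at 600 Myr.

Mesozoic, Paleozoic, Neoproterozoic, Mesoproterozoic, Neoarchean, Mesoarchean, Eoarchean; total span 3965 Myr; longest is Mesoproterozoic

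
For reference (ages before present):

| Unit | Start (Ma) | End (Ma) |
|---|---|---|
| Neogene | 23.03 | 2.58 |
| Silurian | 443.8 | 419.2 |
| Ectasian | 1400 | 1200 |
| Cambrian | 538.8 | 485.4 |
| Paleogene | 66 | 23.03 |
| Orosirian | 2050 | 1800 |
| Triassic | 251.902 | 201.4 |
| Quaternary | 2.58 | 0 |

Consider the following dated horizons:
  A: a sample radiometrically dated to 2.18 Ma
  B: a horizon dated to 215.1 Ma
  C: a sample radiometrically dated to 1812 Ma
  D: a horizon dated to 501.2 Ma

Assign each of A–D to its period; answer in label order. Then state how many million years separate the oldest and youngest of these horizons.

Match each age against the start–end ranges in the excerpt: A = 2.18 Ma → Quaternary (2.58–0); B = 215.1 Ma → Triassic (251.902–201.4); C = 1812 Ma → Orosirian (2050–1800); D = 501.2 Ma → Cambrian (538.8–485.4).
The largest age is 1812 Ma and the smallest is 2.18 Ma; their difference is 1809.82 Myr.

A — Quaternary; B — Triassic; C — Orosirian; D — Cambrian; span 1809.82 million years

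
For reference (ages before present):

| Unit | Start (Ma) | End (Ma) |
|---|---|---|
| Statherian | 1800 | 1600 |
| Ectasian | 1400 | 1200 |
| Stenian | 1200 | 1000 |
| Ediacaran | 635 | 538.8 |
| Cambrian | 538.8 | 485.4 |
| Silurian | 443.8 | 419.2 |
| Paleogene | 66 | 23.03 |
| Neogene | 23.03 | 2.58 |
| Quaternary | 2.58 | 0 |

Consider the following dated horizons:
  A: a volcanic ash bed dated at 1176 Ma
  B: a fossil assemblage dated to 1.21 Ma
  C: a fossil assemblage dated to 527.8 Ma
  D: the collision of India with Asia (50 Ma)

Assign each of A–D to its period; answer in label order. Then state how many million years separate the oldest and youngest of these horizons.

Match each age against the start–end ranges in the excerpt: A = 1176 Ma → Stenian (1200–1000); B = 1.21 Ma → Quaternary (2.58–0); C = 527.8 Ma → Cambrian (538.8–485.4); D = 50 Ma → Paleogene (66–23.03).
The largest age is 1176 Ma and the smallest is 1.21 Ma; their difference is 1174.79 Myr.

A — Stenian; B — Quaternary; C — Cambrian; D — Paleogene; span 1174.79 million years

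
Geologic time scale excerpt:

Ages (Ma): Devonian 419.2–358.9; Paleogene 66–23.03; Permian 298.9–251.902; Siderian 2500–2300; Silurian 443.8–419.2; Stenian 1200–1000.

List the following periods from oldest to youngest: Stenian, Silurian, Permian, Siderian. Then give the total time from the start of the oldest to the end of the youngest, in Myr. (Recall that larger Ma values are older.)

Siderian → Stenian → Silurian → Permian; total span 2248.098 Myr

From the excerpt: Stenian 1200–1000; Silurian 443.8–419.2; Permian 298.9–251.902; Siderian 2500–2300 (Ma).
Larger Ma is earlier, so the oldest is Siderian and the youngest is Permian; oldest to youngest: Siderian, Stenian, Silurian, Permian.
Oldest start 2500 minus youngest end 251.902 gives 2248.098 Myr overall.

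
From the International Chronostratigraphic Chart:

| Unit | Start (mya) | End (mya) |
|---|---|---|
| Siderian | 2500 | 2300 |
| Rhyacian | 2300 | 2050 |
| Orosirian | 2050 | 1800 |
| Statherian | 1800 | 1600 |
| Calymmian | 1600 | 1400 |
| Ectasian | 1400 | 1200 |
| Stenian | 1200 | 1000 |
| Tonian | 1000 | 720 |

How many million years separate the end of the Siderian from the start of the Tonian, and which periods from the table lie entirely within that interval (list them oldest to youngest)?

The Siderian closes at 2300 Ma and the Tonian opens at 1000 Ma, so the interval is 2300 − 1000 = 1300 Myr.
A period fits inside if it starts at or after 2300 Ma and ends at or before 1000 Ma; oldest first that gives Rhyacian, Orosirian, Statherian, Calymmian, Ectasian, Stenian.

1300 million years; Rhyacian, Orosirian, Statherian, Calymmian, Ectasian, Stenian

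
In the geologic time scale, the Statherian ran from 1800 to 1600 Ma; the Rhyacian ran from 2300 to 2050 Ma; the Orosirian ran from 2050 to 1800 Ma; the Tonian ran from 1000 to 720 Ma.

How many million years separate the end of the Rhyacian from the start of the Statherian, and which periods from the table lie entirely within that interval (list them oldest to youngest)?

End of Rhyacian = 2050 Ma; start of Statherian = 1800 Ma.
Gap = 2050 − 1800 = 250 Myr.
Periods wholly inside 2050–1800 Ma: Orosirian (2050–1800).

250 million years; Orosirian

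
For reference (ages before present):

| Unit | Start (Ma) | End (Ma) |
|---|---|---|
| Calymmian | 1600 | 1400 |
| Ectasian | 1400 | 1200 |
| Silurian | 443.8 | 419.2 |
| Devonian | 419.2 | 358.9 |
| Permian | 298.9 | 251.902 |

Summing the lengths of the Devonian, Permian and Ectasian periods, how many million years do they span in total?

Duration is start − end for each: (419.2 − 358.9) + (298.9 − 251.902) + (1400 − 1200).
That is 60.3 + 46.998 + 200, which totals 307.298 million years.

307.298 million years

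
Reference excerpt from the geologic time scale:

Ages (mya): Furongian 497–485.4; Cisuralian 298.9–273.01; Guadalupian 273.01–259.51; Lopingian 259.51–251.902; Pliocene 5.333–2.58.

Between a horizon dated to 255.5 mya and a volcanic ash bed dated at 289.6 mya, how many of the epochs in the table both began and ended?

The older date is 289.6 Ma and the younger is 255.5 Ma.
Epochs with start < 289.6 and end > 255.5 Ma: Guadalupian (273.01–259.51).
That is 1 complete epoch.

1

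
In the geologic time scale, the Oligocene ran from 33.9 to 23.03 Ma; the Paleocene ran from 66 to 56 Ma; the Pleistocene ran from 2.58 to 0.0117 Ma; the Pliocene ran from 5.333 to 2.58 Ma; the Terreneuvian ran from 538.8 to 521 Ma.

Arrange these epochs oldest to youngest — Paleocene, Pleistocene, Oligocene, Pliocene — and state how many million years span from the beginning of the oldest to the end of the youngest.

Paleocene, Oligocene, Pliocene, Pleistocene; total span 65.9883 Myr

From the excerpt: Paleocene 66–56; Pleistocene 2.58–0.0117; Oligocene 33.9–23.03; Pliocene 5.333–2.58 (Ma).
Larger Ma is earlier, so the oldest is Paleocene and the youngest is Pleistocene; oldest to youngest: Paleocene, Oligocene, Pliocene, Pleistocene.
Oldest start 66 minus youngest end 0.0117 gives 65.9883 Myr overall.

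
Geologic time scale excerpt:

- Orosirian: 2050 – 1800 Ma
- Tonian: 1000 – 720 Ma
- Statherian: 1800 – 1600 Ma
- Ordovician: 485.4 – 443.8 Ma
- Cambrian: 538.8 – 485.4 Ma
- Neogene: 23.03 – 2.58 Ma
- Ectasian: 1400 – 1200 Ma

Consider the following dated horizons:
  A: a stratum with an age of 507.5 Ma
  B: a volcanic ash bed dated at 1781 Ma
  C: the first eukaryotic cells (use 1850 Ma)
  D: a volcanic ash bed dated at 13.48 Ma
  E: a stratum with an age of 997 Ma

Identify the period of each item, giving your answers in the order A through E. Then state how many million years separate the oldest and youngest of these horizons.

Match each age against the start–end ranges in the excerpt: A = 507.5 Ma → Cambrian (538.8–485.4); B = 1781 Ma → Statherian (1800–1600); C = 1850 Ma → Orosirian (2050–1800); D = 13.48 Ma → Neogene (23.03–2.58); E = 997 Ma → Tonian (1000–720).
The largest age is 1850 Ma and the smallest is 13.48 Ma; their difference is 1836.52 Myr.

A — Cambrian; B — Statherian; C — Orosirian; D — Neogene; E — Tonian; span 1836.52 million years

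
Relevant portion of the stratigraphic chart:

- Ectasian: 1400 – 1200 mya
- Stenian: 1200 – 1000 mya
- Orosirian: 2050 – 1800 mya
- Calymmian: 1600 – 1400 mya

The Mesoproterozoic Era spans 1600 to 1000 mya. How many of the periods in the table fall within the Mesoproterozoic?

3

Periods inside 1600–1000 Ma: Calymmian, Ectasian, Stenian — 3 in total.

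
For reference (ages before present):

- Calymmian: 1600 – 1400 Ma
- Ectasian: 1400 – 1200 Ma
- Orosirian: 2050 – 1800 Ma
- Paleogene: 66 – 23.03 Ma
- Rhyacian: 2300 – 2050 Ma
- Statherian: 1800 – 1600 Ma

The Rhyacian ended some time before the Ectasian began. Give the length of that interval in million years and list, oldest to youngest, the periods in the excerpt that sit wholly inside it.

650 million years; Orosirian, Statherian, Calymmian

End of Rhyacian = 2050 Ma; start of Ectasian = 1400 Ma.
Gap = 2050 − 1400 = 650 Myr.
Periods wholly inside 2050–1400 Ma: Orosirian (2050–1800), Statherian (1800–1600), Calymmian (1600–1400).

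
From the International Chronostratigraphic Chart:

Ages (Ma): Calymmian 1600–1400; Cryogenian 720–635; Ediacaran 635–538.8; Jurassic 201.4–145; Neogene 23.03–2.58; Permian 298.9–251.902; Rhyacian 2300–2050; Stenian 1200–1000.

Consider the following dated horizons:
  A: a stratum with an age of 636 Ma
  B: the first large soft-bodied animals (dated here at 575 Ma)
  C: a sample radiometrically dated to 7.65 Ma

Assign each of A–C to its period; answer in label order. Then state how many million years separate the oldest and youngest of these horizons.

A: 636 Ma lies in 720–635 Ma, so Cryogenian.
B: 575 Ma lies in 635–538.8 Ma, so Ediacaran.
C: 7.65 Ma lies in 23.03–2.58 Ma, so Neogene.
Oldest = 636 Ma, youngest = 7.65 Ma → span 628.35 Myr.

A — Cryogenian; B — Ediacaran; C — Neogene; span 628.35 million years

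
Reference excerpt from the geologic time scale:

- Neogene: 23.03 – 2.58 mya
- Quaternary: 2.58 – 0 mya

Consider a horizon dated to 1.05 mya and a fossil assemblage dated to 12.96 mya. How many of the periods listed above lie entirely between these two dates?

0

Checking each listed span, none has both start < 12.96 Ma and end > 1.05 Ma — every period straddles one of the two dates or lies outside them — so the count is 0.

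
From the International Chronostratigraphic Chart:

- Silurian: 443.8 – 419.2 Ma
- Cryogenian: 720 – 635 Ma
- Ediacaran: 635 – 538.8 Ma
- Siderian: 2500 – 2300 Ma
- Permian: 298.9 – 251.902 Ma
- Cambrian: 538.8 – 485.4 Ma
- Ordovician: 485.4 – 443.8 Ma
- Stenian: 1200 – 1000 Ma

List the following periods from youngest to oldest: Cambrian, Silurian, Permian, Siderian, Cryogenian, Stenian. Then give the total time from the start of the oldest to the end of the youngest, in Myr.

From the excerpt: Cambrian 538.8–485.4; Silurian 443.8–419.2; Permian 298.9–251.902; Siderian 2500–2300; Cryogenian 720–635; Stenian 1200–1000 (Ma).
Larger Ma is earlier, so the oldest is Siderian and the youngest is Permian; youngest to oldest: Permian, Silurian, Cambrian, Cryogenian, Stenian, Siderian.
Oldest start 2500 minus youngest end 251.902 gives 2248.098 Myr overall.

Permian → Silurian → Cambrian → Cryogenian → Stenian → Siderian; total span 2248.098 Myr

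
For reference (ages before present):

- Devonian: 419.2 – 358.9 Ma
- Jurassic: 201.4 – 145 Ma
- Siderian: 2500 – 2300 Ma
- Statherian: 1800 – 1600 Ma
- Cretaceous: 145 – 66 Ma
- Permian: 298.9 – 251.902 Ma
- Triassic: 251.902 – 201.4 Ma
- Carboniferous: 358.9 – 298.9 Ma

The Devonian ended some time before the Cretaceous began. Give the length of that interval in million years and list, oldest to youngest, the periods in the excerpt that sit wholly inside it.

213.9 million years; Carboniferous, Permian, Triassic, Jurassic

The Devonian closes at 358.9 Ma and the Cretaceous opens at 145 Ma, so the interval is 358.9 − 145 = 213.9 Myr.
A period fits inside if it starts at or after 358.9 Ma and ends at or before 145 Ma; oldest first that gives Carboniferous, Permian, Triassic, Jurassic.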